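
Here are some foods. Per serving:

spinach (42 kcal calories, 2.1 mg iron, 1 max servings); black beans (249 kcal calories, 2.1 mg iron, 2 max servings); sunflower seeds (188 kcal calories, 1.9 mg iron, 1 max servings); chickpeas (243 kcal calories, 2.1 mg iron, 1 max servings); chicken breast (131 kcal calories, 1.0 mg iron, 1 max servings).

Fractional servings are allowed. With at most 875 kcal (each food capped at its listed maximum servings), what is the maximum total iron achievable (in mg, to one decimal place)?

Iron per kcal: spinach 0.05, sunflower seeds 0.01011, chickpeas 0.008642, black beans 0.008434, chicken breast 0.007634.
Take 1 serving of spinach: uses 42 kcal, +2.1 mg iron (running total 2.1 mg).
Take 1 serving of sunflower seeds: uses 188 kcal, +1.9 mg iron (running total 4.0 mg).
Take 1 serving of chickpeas: uses 243 kcal, +2.1 mg iron (running total 6.1 mg).
Take 1.614 servings of black beans: uses 402 kcal, +3.4 mg iron (running total 9.5 mg).
Filling greedily by iron-per-kcal is optimal for one linear limit, giving 9.5 mg.

9.5 mg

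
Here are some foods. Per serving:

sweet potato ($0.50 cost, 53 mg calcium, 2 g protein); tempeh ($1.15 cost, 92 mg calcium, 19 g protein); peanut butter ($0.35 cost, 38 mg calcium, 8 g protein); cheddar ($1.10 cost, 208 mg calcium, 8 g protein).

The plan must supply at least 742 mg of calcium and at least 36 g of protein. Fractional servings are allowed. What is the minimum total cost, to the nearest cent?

Check every corner: each single food scaled to meet both minima, and each pair solved so both constraints bind.
sweet potato only: max(742/53, 36/2) = 18 servings → $9.00.
tempeh only: max(742/92, 36/19) = 8.065 servings → $9.28.
peanut butter only: max(742/38, 36/8) = 19.53 servings → $6.83.
cheddar only: max(742/208, 36/8) = 4.5 servings → $4.95.
sweet potato + tempeh with both tight: 13.11 servings and 0.5152 servings → $7.15.
sweet potato + peanut butter with both tight: 13.13 servings and 1.218 servings → $6.99.
sweet potato + cheddar: the both-tight solution has a negative serving — not a feasible corner.
tempeh + peanut butter with both targets exact would need a negative amount; discard.
tempeh + cheddar with both tight: 0.4826 servings and 3.354 servings → $4.24.
peanut butter + cheddar with both tight: 1.141 servings and 3.359 servings → $4.09.
Cheapest feasible corner: $4.09.

$4.09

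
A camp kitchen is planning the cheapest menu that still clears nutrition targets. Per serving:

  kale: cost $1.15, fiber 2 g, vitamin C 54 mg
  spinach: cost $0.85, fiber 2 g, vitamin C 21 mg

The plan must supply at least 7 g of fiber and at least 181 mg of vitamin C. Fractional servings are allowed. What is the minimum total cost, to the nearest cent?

$3.95

The cheapest plan sits at a corner of the feasible region — with two constraints it uses at most two foods.
kale only: max(7/2, 181/54) = 3.5 servings → $4.03.
spinach only: max(7/2, 181/21) = 8.619 servings → $7.33.
kale + spinach with both tight: 3.258 servings and 0.2424 servings → $3.95.
So the least-cost plan costs $3.95.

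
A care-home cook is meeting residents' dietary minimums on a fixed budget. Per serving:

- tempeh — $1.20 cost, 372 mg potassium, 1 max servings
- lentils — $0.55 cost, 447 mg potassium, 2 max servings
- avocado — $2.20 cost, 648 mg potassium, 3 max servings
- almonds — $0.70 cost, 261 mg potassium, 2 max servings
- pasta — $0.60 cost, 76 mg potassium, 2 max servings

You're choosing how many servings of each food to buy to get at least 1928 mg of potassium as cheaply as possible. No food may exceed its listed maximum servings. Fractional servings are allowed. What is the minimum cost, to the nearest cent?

Cost per mg of potassium: lentils $0.0012, almonds $0.0027, tempeh $0.0032, avocado $0.0034, pasta $0.0079.
Take 2 servings of lentils: +894.0 mg potassium for $1.10 (total $1.10, still need 1034.0 mg).
Take 2 servings of almonds: +522.0 mg potassium for $1.40 (total $2.50, still need 512.0 mg).
Take 1 serving of tempeh: +372.0 mg potassium for $1.20 (total $3.70, still need 140.0 mg).
Take 0.216 servings of avocado: +140.0 mg potassium for $0.48 (total $4.18, still need 0.0 mg).
Greedy by cheapest-per-mg is optimal for a single linear constraint, so the minimum cost is $4.18.

$4.18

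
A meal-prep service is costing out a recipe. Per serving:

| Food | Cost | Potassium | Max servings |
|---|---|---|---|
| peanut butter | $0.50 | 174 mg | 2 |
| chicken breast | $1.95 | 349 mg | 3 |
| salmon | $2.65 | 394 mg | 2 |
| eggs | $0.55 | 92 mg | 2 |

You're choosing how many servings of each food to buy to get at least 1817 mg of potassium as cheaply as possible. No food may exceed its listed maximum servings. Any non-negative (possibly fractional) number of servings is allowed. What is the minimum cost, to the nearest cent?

Cost per mg of potassium: peanut butter $0.0029, chicken breast $0.0056, eggs $0.0060, salmon $0.0067.
Take 2 servings of peanut butter: +348.0 mg potassium for $1.00 (total $1.00, still need 1469.0 mg).
Take 3 servings of chicken breast: +1047.0 mg potassium for $5.85 (total $6.85, still need 422.0 mg).
Take 2 servings of eggs: +184.0 mg potassium for $1.10 (total $7.95, still need 238.0 mg).
Take 0.6041 servings of salmon: +238.0 mg potassium for $1.60 (total $9.55, still need 0.0 mg).
Greedy by cheapest-per-mg is optimal for a single linear constraint, so the minimum cost is $9.55.

$9.55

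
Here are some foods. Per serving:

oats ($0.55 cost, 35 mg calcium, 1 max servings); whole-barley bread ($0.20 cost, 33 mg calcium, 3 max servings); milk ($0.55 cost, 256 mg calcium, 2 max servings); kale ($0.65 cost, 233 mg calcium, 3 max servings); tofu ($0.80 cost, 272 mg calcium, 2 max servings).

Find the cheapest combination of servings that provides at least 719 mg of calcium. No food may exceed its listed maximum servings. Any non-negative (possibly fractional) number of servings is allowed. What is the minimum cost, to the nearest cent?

$1.68

Cost per mg of calcium: milk $0.0021, kale $0.0028, tofu $0.0029, whole-barley bread $0.0061, oats $0.0157.
Take 2 servings of milk: +512.0 mg calcium for $1.10 (total $1.10, still need 207.0 mg).
Take 0.8884 servings of kale: +207.0 mg calcium for $0.58 (total $1.68, still need 0.0 mg).
Greedy by cheapest-per-mg is optimal for a single linear constraint, so the minimum cost is $1.68.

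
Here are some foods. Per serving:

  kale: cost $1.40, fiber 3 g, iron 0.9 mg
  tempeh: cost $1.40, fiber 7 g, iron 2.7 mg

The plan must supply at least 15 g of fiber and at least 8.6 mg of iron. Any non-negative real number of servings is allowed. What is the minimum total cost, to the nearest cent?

Compare the cost at each extreme point of the feasible region.
kale only: max(15/3, 8.6/0.9) = 9.556 servings → $13.38.
tempeh only: max(15/7, 8.6/2.7) = 3.185 servings → $4.46.
kale + tempeh: intersection lies outside the first quadrant.
The minimum over all feasible corners is $4.46.

$4.46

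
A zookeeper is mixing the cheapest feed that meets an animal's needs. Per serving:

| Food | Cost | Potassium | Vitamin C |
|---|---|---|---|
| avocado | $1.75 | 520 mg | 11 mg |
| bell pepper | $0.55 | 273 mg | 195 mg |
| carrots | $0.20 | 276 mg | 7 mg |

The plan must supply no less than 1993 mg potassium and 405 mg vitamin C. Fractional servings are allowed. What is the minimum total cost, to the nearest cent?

For a min-cost LP with two ≥-constraints, a basic feasible solution has at most two positive variables.
avocado only: max(1993/520, 405/11) = 36.82 servings → $64.43.
bell pepper only: max(1993/273, 405/195) = 7.3 servings → $4.02.
carrots only: max(1993/276, 405/7) = 57.86 servings → $11.57.
avocado + bell pepper with both tight: 2.826 servings and 1.918 servings → $6.00.
avocado + carrots with both targets exact would need a negative amount; discard.
bell pepper + carrots with both tight: 1.885 servings and 5.357 servings → $2.11.
The minimum over all feasible corners is $2.11.

$2.11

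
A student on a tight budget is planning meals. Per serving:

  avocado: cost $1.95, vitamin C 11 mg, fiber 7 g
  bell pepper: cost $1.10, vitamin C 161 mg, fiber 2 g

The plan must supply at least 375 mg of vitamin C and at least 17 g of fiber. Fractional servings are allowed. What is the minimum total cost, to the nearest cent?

With two linear requirements the optimum uses one or two foods; enumerate the corners.
avocado only: max(375/11, 17/7) = 34.09 servings → $66.48.
bell pepper only: max(375/161, 17/2) = 8.5 servings → $9.35.
avocado + bell pepper with both tight: 1.798 servings and 2.206 servings → $5.93.
Cheapest feasible corner: $5.93.

$5.93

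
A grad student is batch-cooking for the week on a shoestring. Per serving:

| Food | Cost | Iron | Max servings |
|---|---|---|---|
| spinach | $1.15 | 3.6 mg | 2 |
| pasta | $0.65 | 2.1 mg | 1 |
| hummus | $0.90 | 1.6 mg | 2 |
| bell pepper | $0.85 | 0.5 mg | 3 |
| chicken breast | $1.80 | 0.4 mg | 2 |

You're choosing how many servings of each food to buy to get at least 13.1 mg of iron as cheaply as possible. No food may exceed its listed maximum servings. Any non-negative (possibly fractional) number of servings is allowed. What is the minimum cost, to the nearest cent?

$5.77

Cost per mg of iron: pasta $0.3095, spinach $0.3194, hummus $0.5625, bell pepper $1.7000, chicken breast $4.5000.
Take 1 serving of pasta: +2.1 mg iron for $0.65 (total $0.65, still need 11.0 mg).
Take 2 servings of spinach: +7.2 mg iron for $2.30 (total $2.95, still need 3.8 mg).
Take 2 servings of hummus: +3.2 mg iron for $1.80 (total $4.75, still need 0.6 mg).
Take 1.2 servings of bell pepper: +0.6 mg iron for $1.02 (total $5.77, still need 0.0 mg).
Filling from the cheapest source first is optimal under one linear minimum: $5.77.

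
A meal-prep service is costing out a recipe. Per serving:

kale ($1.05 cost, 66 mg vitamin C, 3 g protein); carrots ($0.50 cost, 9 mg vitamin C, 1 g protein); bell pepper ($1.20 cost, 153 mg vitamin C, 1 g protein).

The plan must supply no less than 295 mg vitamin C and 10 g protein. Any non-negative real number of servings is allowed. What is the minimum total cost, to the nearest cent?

$3.99

Minimising a linear cost over {vitamin C ≥ 295, protein ≥ 10, servings ≥ 0} — the optimum is at a vertex, using one or two foods.
kale only: max(295/66, 10/3) = 4.47 servings → $4.69.
carrots only: max(295/9, 10/1) = 32.78 servings → $16.39.
bell pepper only: max(295/153, 10/1) = 10 servings → $12.00.
kale + carrots: intersection lies outside the first quadrant.
kale + bell pepper with both tight: 3.142 servings and 0.5725 servings → $3.99.
carrots + bell pepper with both tight: 8.576 servings and 1.424 servings → $6.00.
Cheapest feasible corner: $3.99.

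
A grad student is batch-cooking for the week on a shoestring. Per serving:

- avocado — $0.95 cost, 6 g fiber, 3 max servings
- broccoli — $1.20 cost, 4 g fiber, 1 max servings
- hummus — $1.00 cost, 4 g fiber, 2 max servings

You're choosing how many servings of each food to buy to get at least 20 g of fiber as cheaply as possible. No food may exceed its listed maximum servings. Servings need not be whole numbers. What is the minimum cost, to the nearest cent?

$3.35

Cost per g of fiber: avocado $0.1583, hummus $0.2500, broccoli $0.3000.
Take 3 servings of avocado: +18.0 g fiber for $2.85 (total $2.85, still need 2.0 g).
Take 0.5 servings of hummus: +2.0 g fiber for $0.50 (total $3.35, still need 0.0 g).
Greedy by cheapest-per-g is optimal for a single linear constraint, so the minimum cost is $3.35.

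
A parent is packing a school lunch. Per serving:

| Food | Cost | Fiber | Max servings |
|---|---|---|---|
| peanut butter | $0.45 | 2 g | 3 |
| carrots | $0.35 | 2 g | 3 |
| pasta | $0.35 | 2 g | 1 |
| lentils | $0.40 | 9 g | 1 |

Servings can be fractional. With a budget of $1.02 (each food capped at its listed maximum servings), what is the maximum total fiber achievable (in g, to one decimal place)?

12.5 g

Fiber per dollar: lentils 22.5, carrots 5.714, pasta 5.714, peanut butter 4.444.
Take 1 serving of lentils: spends $0.40, +9.0 g fiber (running total 9.0 g).
Take 1.771 servings of carrots: spends $0.62, +3.5 g fiber (running total 12.5 g).
Greedy by best ratio exhausts the cost allowance optimally: 12.5 g.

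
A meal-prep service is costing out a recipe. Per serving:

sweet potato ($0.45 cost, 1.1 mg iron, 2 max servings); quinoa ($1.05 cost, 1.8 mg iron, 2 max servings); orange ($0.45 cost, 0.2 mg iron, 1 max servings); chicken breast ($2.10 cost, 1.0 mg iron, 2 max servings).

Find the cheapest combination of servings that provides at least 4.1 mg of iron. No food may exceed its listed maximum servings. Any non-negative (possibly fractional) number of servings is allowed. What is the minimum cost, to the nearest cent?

Cost per mg of iron: sweet potato $0.4091, quinoa $0.5833, chicken breast $2.1000, orange $2.2500.
Take 2 servings of sweet potato: +2.2 mg iron for $0.90 (total $0.90, still need 1.9 mg).
Take 1.056 servings of quinoa: +1.9 mg iron for $1.11 (total $2.01, still need 0.0 mg).
Greedy by cheapest-per-mg is optimal for a single linear constraint, so the minimum cost is $2.01.

$2.01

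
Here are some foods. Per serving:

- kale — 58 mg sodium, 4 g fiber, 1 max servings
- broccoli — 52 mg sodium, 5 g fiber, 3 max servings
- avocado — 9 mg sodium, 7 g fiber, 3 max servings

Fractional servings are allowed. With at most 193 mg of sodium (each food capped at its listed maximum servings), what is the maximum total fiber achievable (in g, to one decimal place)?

36.7 g

Fiber per mg sodium: avocado 0.7778, broccoli 0.09615, kale 0.06897.
Take 3 servings of avocado: uses 27 mg sodium, +21.0 g fiber (running total 21.0 g).
Take 3 servings of broccoli: uses 156 mg sodium, +15.0 g fiber (running total 36.0 g).
Take 0.1724 servings of kale: uses 10 mg sodium, +0.7 g fiber (running total 36.7 g).
Greedy by best ratio exhausts the sodium allowance optimally: 36.7 g.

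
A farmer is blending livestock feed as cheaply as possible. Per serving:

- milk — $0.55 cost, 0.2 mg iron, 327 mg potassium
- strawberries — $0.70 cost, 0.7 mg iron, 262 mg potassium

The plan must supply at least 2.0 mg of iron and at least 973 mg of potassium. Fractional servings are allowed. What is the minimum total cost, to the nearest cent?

A basic optimal solution has at most two foods positive. Try each food alone and each pair with both targets met exactly.
milk only: max(2.0/0.2, 973/327) = 10 servings → $5.50.
strawberries only: max(2.0/0.7, 973/262) = 3.714 servings → $2.60.
milk + strawberries with both tight: 0.8901 servings and 2.603 servings → $2.31.
The minimum over all feasible corners is $2.31.

$2.31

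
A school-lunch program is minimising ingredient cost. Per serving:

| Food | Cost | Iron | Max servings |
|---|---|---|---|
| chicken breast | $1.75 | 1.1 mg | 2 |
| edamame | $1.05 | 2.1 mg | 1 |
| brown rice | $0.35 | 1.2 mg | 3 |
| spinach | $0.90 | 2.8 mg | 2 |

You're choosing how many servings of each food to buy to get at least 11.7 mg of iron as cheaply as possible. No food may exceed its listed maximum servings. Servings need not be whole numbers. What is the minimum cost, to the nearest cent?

Cost per mg of iron: brown rice $0.2917, spinach $0.3214, edamame $0.5000, chicken breast $1.5909.
Take 3 servings of brown rice: +3.6 mg iron for $1.05 (total $1.05, still need 8.1 mg).
Take 2 servings of spinach: +5.6 mg iron for $1.80 (total $2.85, still need 2.5 mg).
Take 1 serving of edamame: +2.1 mg iron for $1.05 (total $3.90, still need 0.4 mg).
Take 0.3636 servings of chicken breast: +0.4 mg iron for $0.64 (total $4.54, still need 0.0 mg).
Filling from the cheapest source first is optimal under one linear minimum: $4.54.

$4.54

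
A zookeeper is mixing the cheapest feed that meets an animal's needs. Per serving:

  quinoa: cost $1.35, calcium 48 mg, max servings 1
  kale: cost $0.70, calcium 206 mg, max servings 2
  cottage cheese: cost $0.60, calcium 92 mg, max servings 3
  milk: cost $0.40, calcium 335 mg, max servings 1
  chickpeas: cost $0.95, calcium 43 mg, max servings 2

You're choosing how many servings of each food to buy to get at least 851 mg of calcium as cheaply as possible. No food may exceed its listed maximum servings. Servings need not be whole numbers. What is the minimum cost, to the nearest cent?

Cost per mg of calcium: milk $0.0012, kale $0.0034, cottage cheese $0.0065, chickpeas $0.0221, quinoa $0.0281.
Take 1 serving of milk: +335.0 mg calcium for $0.40 (total $0.40, still need 516.0 mg).
Take 2 servings of kale: +412.0 mg calcium for $1.40 (total $1.80, still need 104.0 mg).
Take 1.13 servings of cottage cheese: +104.0 mg calcium for $0.68 (total $2.48, still need 0.0 mg).
Greedy by cheapest-per-mg is optimal for a single linear constraint, so the minimum cost is $2.48.

$2.48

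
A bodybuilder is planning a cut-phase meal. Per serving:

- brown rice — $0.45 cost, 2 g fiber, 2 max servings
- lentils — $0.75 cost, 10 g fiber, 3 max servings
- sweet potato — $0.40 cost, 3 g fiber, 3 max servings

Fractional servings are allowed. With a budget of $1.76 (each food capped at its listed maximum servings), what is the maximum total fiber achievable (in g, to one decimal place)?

Fiber per dollar: lentils 13.33, sweet potato 7.5, brown rice 4.444.
Take 2.347 servings of lentils: spends $1.76, +23.5 g fiber (running total 23.5 g).
Filling greedily by fiber-per-dollar is optimal for one linear limit, giving 23.5 g.

23.5 g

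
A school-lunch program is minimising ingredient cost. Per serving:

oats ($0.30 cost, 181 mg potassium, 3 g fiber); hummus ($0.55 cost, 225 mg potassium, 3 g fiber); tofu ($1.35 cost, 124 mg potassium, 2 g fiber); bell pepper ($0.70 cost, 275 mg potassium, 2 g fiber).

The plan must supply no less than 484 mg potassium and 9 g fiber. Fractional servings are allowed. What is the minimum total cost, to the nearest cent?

Compare the cost at each extreme point of the feasible region.
oats only: max(484/181, 9/3) = 3 servings → $0.90.
hummus only: max(484/225, 9/3) = 3 servings → $1.65.
tofu only: max(484/124, 9/2) = 4.5 servings → $6.08.
bell pepper only: max(484/275, 9/2) = 4.5 servings → $3.15.
oats + hummus: the both-tight solution has a negative serving — not a feasible corner.
oats + tofu: the both-tight solution has a negative serving — not a feasible corner.
oats + bell pepper: intersection lies outside the first quadrant.
hummus + tofu: intersection lies outside the first quadrant.
hummus + bell pepper with both targets exact would need a negative amount; discard.
tofu + bell pepper: intersection lies outside the first quadrant.
Cheapest feasible corner: $0.90.

$0.90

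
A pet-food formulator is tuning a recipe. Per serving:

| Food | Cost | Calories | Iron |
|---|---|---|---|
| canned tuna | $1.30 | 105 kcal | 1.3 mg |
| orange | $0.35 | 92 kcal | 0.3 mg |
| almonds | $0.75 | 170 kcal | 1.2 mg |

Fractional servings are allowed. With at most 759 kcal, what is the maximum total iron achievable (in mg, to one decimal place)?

Iron per kcal: canned tuna 0.01238, almonds 0.007059, orange 0.003261.
With no serving limits, spend the whole calories allowance on canned tuna: 759 kcal / 105 kcal × 1.3 mg = 9.4 mg.

9.4 mg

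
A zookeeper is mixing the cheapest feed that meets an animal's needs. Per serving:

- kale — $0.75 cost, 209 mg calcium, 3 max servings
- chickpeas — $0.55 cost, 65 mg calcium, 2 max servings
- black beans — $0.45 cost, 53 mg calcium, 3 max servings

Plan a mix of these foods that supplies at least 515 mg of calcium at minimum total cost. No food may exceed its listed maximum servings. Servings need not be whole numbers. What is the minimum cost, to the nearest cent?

Cost per mg of calcium: kale $0.0036, chickpeas $0.0085, black beans $0.0085.
Take 2.464 servings of kale: +515.0 mg calcium for $1.85 (total $1.85, still need 0.0 mg).
Filling from the cheapest source first is optimal under one linear minimum: $1.85.

$1.85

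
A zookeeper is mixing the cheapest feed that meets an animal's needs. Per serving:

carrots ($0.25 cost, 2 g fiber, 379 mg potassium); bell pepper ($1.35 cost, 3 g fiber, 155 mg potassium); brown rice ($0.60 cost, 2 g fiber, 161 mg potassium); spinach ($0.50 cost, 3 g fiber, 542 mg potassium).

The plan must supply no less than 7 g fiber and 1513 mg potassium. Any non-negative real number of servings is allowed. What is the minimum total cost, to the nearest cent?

$1.00

At the optimum either one food covers both requirements or two foods hit both targets exactly; no other combination can be cheaper.
carrots only: max(7/2, 1513/379) = 3.992 servings → $1.00.
bell pepper only: max(7/3, 1513/155) = 9.761 servings → $13.18.
brown rice only: max(7/2, 1513/161) = 9.398 servings → $5.64.
spinach only: max(7/3, 1513/542) = 2.792 servings → $1.40.
carrots + bell pepper with both targets exact would need a negative amount; discard.
carrots + brown rice with both targets exact would need a negative amount; discard.
carrots + spinach with both targets exact would need a negative amount; discard.
bell pepper + brown rice: intersection lies outside the first quadrant.
bell pepper + spinach with both targets exact would need a negative amount; discard.
brown rice + spinach: the both-tight solution has a negative serving — not a feasible corner.
Cheapest feasible corner: $1.00.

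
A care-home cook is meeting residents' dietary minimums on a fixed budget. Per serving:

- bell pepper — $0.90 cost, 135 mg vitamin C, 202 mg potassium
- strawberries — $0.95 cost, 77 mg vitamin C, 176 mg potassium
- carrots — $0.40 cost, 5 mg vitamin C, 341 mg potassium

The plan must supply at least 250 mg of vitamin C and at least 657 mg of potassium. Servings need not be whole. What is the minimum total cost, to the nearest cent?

$1.98

Compare the cost at each extreme point of the feasible region.
bell pepper only: max(250/135, 657/202) = 3.252 servings → $2.93.
strawberries only: max(250/77, 657/176) = 3.733 servings → $3.55.
carrots only: max(250/5, 657/341) = 50 servings → $20.00.
bell pepper + strawberries with both targets exact would need a negative amount; discard.
bell pepper + carrots with both tight: 1.82 servings and 0.8483 servings → $1.98.
strawberries + carrots with both tight: 3.23 servings and 0.2596 servings → $3.17.
The minimum over all feasible corners is $1.98.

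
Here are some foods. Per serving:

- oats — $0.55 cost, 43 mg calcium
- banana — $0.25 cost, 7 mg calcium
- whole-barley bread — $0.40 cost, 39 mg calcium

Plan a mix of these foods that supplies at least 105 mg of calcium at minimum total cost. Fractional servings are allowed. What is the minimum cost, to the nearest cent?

Cost per mg of calcium: whole-barley bread $0.0103, oats $0.0128, banana $0.0357.
With no serving limits, use only whole-barley bread: 105 mg / 39 mg = 2.692 servings × $0.40 = $1.08.

$1.08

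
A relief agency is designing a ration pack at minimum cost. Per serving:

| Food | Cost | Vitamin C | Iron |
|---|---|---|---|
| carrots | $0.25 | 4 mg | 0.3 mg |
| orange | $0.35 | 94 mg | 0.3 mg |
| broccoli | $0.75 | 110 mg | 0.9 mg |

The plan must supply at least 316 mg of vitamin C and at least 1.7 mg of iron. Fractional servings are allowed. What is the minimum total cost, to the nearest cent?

$1.61

The cheapest plan sits at a corner of the feasible region — with two constraints it uses at most two foods.
carrots only: max(316/4, 1.7/0.3) = 79 servings → $19.75.
orange only: max(316/94, 1.7/0.3) = 5.667 servings → $1.98.
broccoli only: max(316/110, 1.7/0.9) = 2.873 servings → $2.15.
carrots + orange with both tight: 2.407 servings and 3.259 servings → $1.74.
carrots + broccoli: intersection lies outside the first quadrant.
orange + broccoli with both tight: 1.888 servings and 1.26 servings → $1.61.
The minimum over all feasible corners is $1.61.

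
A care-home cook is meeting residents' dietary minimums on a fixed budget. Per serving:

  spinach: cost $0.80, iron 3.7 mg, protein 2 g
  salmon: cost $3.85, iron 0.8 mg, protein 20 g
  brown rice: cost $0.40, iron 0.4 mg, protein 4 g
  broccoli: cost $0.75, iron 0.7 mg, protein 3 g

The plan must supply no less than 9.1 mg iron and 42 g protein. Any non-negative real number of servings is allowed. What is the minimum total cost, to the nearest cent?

An LP optimum is at a vertex; with two nutrient constraints at most two foods are used. Check each candidate.
spinach only: max(9.1/3.7, 42/2) = 21 servings → $16.80.
salmon only: max(9.1/0.8, 42/20) = 11.38 servings → $43.79.
brown rice only: max(9.1/0.4, 42/4) = 22.75 servings → $9.10.
broccoli only: max(9.1/0.7, 42/3) = 14 servings → $10.50.
spinach + salmon with both tight: 2.05 servings and 1.895 servings → $8.94.
spinach + brown rice with both tight: 1.4 servings and 9.8 servings → $5.04.
spinach + broccoli: the both-tight solution has a negative serving — not a feasible corner.
salmon + brown rice: intersection lies outside the first quadrant.
salmon + broccoli with both tight: 0.181 servings and 12.79 servings → $10.29.
brown rice + broccoli with both tight: 1.312 servings and 12.25 servings → $9.71.
The minimum over all feasible corners is $5.04.

$5.04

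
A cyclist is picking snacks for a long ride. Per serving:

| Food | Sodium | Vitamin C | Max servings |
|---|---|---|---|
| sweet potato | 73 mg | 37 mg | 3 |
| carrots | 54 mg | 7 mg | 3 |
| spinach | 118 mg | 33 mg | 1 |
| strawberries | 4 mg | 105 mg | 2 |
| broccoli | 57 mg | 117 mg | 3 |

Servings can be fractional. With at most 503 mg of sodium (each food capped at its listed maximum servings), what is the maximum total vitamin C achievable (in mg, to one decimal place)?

701.4 mg

Vitamin C per mg sodium: strawberries 26.25, broccoli 2.053, sweet potato 0.5068, spinach 0.2797, carrots 0.1296.
Take 2 servings of strawberries: uses 8 mg sodium, +210.0 mg vitamin C (running total 210.0 mg).
Take 3 servings of broccoli: uses 171 mg sodium, +351.0 mg vitamin C (running total 561.0 mg).
Take 3 servings of sweet potato: uses 219 mg sodium, +111.0 mg vitamin C (running total 672.0 mg).
Take 0.8898 servings of spinach: uses 105 mg sodium, +29.4 mg vitamin C (running total 701.4 mg).
Filling greedily by vitamin C-per-mg sodium is optimal for one linear limit, giving 701.4 mg.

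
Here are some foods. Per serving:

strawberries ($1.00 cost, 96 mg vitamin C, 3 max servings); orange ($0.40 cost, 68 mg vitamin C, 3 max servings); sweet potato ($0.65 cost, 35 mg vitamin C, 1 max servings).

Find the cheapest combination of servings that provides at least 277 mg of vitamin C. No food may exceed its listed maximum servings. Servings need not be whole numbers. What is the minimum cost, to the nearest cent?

Cost per mg of vitamin C: orange $0.0059, strawberries $0.0104, sweet potato $0.0186.
Take 3 servings of orange: +204.0 mg vitamin C for $1.20 (total $1.20, still need 73.0 mg).
Take 0.7604 servings of strawberries: +73.0 mg vitamin C for $0.76 (total $1.96, still need 0.0 mg).
Filling from the cheapest source first is optimal under one linear minimum: $1.96.

$1.96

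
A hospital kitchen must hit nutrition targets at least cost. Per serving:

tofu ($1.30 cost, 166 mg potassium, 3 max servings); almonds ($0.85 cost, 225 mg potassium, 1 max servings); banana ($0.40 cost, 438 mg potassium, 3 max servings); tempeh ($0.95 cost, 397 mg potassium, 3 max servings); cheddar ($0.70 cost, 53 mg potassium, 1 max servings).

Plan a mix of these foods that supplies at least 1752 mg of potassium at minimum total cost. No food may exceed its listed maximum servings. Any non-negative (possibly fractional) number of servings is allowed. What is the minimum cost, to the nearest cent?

$2.25

Cost per mg of potassium: banana $0.0009, tempeh $0.0024, almonds $0.0038, tofu $0.0078, cheddar $0.0132.
Take 3 servings of banana: +1314.0 mg potassium for $1.20 (total $1.20, still need 438.0 mg).
Take 1.103 servings of tempeh: +438.0 mg potassium for $1.05 (total $2.25, still need 0.0 mg).
Filling from the cheapest source first is optimal under one linear minimum: $2.25.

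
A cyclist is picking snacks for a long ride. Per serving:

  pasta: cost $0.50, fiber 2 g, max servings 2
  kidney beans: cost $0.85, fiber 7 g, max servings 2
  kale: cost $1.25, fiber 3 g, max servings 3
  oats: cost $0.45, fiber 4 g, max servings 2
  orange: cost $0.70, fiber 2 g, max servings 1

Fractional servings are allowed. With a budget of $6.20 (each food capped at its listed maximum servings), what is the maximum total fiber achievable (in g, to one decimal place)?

Fiber per dollar: oats 8.889, kidney beans 8.235, pasta 4, orange 2.857, kale 2.4.
Take 2 servings of oats: spends $0.90, +8.0 g fiber (running total 8.0 g).
Take 2 servings of kidney beans: spends $1.70, +14.0 g fiber (running total 22.0 g).
Take 2 servings of pasta: spends $1.00, +4.0 g fiber (running total 26.0 g).
Take 1 serving of orange: spends $0.70, +2.0 g fiber (running total 28.0 g).
Take 1.52 servings of kale: spends $1.90, +4.6 g fiber (running total 32.6 g).
Greedy by best ratio exhausts the cost allowance optimally: 32.6 g.

32.6 g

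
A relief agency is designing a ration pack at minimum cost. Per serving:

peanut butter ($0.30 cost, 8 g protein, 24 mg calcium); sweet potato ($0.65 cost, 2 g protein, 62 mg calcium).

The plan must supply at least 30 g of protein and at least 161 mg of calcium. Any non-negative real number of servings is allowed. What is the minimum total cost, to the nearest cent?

peanut butter only: max(30/8, 161/24) = 6.708 servings → $2.01.
sweet potato only: max(30/2, 161/62) = 15 servings → $9.75.
peanut butter + sweet potato with both tight: 3.433 servings and 1.268 servings → $1.85.
The minimum over all feasible corners is $1.85.

$1.85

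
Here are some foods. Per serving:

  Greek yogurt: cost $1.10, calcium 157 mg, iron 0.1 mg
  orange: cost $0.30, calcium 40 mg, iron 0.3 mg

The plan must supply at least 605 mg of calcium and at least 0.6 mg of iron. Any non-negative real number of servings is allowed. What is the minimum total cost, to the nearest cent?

$4.25

This is a tiny linear program; its minimum lies at a vertex of the feasible set. List the vertices and price them.
Greek yogurt only: max(605/157, 0.6/0.1) = 6 servings → $6.60.
orange only: max(605/40, 0.6/0.3) = 15.12 servings → $4.54.
Greek yogurt + orange with both tight: 3.654 servings and 0.7819 servings → $4.25.
So the least-cost plan costs $4.25.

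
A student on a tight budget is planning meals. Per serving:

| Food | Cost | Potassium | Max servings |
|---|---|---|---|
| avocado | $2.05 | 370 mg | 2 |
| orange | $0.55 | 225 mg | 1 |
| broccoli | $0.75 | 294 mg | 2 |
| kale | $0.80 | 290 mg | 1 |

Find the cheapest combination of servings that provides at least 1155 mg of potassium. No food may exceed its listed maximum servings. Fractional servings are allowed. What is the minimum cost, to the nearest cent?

$3.14

Cost per mg of potassium: orange $0.0024, broccoli $0.0026, kale $0.0028, avocado $0.0055.
Take 1 serving of orange: +225.0 mg potassium for $0.55 (total $0.55, still need 930.0 mg).
Take 2 servings of broccoli: +588.0 mg potassium for $1.50 (total $2.05, still need 342.0 mg).
Take 1 serving of kale: +290.0 mg potassium for $0.80 (total $2.85, still need 52.0 mg).
Take 0.1405 servings of avocado: +52.0 mg potassium for $0.29 (total $3.14, still need 0.0 mg).
Filling from the cheapest source first is optimal under one linear minimum: $3.14.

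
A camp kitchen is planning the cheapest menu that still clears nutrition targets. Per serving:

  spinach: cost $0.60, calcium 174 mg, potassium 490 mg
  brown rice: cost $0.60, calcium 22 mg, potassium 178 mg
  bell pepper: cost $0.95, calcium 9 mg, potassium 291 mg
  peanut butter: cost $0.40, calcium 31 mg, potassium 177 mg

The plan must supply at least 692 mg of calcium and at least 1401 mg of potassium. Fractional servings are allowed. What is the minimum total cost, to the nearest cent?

$2.39

Compare the cost at each extreme point of the feasible region.
spinach only: max(692/174, 1401/490) = 3.977 servings → $2.39.
brown rice only: max(692/22, 1401/178) = 31.45 servings → $18.87.
bell pepper only: max(692/9, 1401/291) = 76.89 servings → $73.04.
peanut butter only: max(692/31, 1401/177) = 22.32 servings → $8.93.
spinach + brown rice: intersection lies outside the first quadrant.
spinach + bell pepper: intersection lies outside the first quadrant.
spinach + peanut butter with both targets exact would need a negative amount; discard.
brown rice + bell pepper: intersection lies outside the first quadrant.
brown rice + peanut butter with both targets exact would need a negative amount; discard.
bell pepper + peanut butter with both targets exact would need a negative amount; discard.
The minimum over all feasible corners is $2.39.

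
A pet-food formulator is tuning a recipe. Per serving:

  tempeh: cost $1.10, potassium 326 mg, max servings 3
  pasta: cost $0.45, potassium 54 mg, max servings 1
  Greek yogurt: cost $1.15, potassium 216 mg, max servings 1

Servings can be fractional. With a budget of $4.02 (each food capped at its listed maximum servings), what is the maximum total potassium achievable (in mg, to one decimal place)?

1113.2 mg

Potassium per dollar: tempeh 296.4, Greek yogurt 187.8, pasta 120.
Take 3 servings of tempeh: spends $3.30, +978.0 mg potassium (running total 978.0 mg).
Take 0.6261 servings of Greek yogurt: spends $0.72, +135.2 mg potassium (running total 1113.2 mg).
Greedy by best ratio exhausts the cost allowance optimally: 1113.2 mg.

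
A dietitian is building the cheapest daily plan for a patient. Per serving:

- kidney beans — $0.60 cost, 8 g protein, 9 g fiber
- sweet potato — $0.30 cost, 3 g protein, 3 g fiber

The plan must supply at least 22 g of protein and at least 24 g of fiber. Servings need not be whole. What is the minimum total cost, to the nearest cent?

$1.65

The cheapest plan sits at a corner of the feasible region — with two constraints it uses at most two foods.
kidney beans only: max(22/8, 24/9) = 2.75 servings → $1.65.
sweet potato only: max(22/3, 24/3) = 8 servings → $2.40.
kidney beans + sweet potato with both tight: 2 servings and 2 servings → $1.80.
Cheapest feasible corner: $1.65.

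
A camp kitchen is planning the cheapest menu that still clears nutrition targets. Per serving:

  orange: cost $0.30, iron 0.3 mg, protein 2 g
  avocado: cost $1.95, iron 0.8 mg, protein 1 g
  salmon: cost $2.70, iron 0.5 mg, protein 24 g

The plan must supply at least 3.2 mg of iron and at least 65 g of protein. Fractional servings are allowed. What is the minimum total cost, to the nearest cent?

Two binding constraints pin down two serving amounts, so the optimal mix uses at most two foods. The candidates are each food alone (scaled to the tighter of iron/protein) and each pair with both constraints tight.
orange only: max(3.2/0.3, 65/2) = 32.5 servings → $9.75.
avocado only: max(3.2/0.8, 65/1) = 65 servings → $126.75.
salmon only: max(3.2/0.5, 65/24) = 6.4 servings → $17.28.
orange + avocado with both targets exact would need a negative amount; discard.
orange + salmon with both tight: 7.145 servings and 2.113 servings → $7.85.
avocado + salmon with both tight: 2.369 servings and 2.61 servings → $11.67.
Cheapest feasible corner: $7.85.

$7.85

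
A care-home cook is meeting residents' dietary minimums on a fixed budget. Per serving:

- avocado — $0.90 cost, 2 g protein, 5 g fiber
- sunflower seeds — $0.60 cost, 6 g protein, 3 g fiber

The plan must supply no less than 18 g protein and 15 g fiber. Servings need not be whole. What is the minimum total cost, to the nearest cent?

$2.85

Minimising a linear cost over {protein ≥ 18, fiber ≥ 15, servings ≥ 0} — the optimum is at a vertex, using one or two foods.
avocado only: max(18/2, 15/5) = 9 servings → $8.10.
sunflower seeds only: max(18/6, 15/3) = 5 servings → $3.00.
avocado + sunflower seeds with both tight: 1.5 servings and 2.5 servings → $2.85.
So the least-cost plan costs $2.85.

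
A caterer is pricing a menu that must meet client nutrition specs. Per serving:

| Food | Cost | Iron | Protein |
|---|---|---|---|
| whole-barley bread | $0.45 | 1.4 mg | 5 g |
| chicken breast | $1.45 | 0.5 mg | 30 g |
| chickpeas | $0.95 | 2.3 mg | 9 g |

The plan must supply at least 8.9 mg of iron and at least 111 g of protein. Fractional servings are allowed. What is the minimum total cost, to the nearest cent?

$6.48

This is a tiny linear program; its minimum lies at a vertex of the feasible set. List the vertices and price them.
whole-barley bread only: max(8.9/1.4, 111/5) = 22.2 servings → $9.99.
chicken breast only: max(8.9/0.5, 111/30) = 17.8 servings → $25.81.
chickpeas only: max(8.9/2.3, 111/9) = 12.33 servings → $11.72.
whole-barley bread + chicken breast with both tight: 5.354 servings and 2.808 servings → $6.48.
whole-barley bread + chickpeas: intersection lies outside the first quadrant.
chicken breast + chickpeas with both tight: 2.716 servings and 3.279 servings → $7.05.
Cheapest feasible corner: $6.48.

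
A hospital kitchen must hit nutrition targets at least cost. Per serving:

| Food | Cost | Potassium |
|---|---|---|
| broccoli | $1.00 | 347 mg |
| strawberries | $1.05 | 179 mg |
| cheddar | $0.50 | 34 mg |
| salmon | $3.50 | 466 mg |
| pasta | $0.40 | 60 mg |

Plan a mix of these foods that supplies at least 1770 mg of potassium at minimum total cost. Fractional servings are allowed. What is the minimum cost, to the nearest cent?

Cost per mg of potassium: broccoli $0.0029, strawberries $0.0059, pasta $0.0067, salmon $0.0075, cheddar $0.0147.
With no serving limits, use only broccoli: 1770 mg / 347 mg = 5.101 servings × $1.00 = $5.10.

$5.10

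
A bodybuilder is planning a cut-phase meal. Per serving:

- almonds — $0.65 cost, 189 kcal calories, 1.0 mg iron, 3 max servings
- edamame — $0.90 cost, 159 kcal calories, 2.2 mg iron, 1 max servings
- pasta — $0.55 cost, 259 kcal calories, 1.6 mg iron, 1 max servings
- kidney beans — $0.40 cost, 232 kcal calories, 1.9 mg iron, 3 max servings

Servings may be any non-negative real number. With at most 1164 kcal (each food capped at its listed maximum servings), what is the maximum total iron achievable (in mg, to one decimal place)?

Iron per kcal: edamame 0.01384, kidney beans 0.00819, pasta 0.006178, almonds 0.005291.
Take 1 serving of edamame: uses 159 kcal, +2.2 mg iron (running total 2.2 mg).
Take 3 servings of kidney beans: uses 696 kcal, +5.7 mg iron (running total 7.9 mg).
Take 1 serving of pasta: uses 259 kcal, +1.6 mg iron (running total 9.5 mg).
Take 0.2646 servings of almonds: uses 50 kcal, +0.3 mg iron (running total 9.8 mg).
Greedy by best ratio exhausts the calories allowance optimally: 9.8 mg.

9.8 mg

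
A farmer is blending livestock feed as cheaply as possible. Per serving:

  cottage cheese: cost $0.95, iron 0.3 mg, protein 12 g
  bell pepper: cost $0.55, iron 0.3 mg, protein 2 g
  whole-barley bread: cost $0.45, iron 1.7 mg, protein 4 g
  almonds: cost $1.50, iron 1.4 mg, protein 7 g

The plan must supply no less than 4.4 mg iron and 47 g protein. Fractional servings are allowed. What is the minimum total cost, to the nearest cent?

This is a tiny linear program; its minimum lies at a vertex of the feasible set. List the vertices and price them.
cottage cheese only: max(4.4/0.3, 47/12) = 14.67 servings → $13.93.
bell pepper only: max(4.4/0.3, 47/2) = 23.5 servings → $12.93.
whole-barley bread only: max(4.4/1.7, 47/4) = 11.75 servings → $5.29.
almonds only: max(4.4/1.4, 47/7) = 6.714 servings → $10.07.
cottage cheese + bell pepper with both tight: 1.767 servings and 12.9 servings → $8.77.
cottage cheese + whole-barley bread with both tight: 3.245 servings and 2.016 servings → $3.99.
cottage cheese + almonds with both tight: 2.381 servings and 2.633 servings → $6.21.
bell pepper + whole-barley bread with both targets exact would need a negative amount; discard.
bell pepper + almonds: intersection lies outside the first quadrant.
whole-barley bread + almonds with both targets exact would need a negative amount; discard.
Cheapest feasible corner: $3.99.

$3.99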